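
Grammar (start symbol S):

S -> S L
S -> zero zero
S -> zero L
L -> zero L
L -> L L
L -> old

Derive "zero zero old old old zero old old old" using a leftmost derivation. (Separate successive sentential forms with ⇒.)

S ⇒ zero L ⇒ zero L L ⇒ zero L L L ⇒ zero L L L L ⇒ zero L L L L L ⇒ zero zero L L L L L ⇒ zero zero old L L L L ⇒ zero zero old old L L L ⇒ zero zero old old old L L ⇒ zero zero old old old zero L L ⇒ zero zero old old old zero L L L ⇒ zero zero old old old zero old L L ⇒ zero zero old old old zero old old L ⇒ zero zero old old old zero old old old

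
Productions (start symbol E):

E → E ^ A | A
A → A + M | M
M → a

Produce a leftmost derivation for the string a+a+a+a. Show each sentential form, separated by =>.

E => A   [E → A]
A => A+M   [A → A + M]
A+M => A+M+M   [A → A + M]
A+M+M => A+M+M+M   [A → A + M]
A+M+M+M => M+M+M+M   [A → M]
M+M+M+M => a+M+M+M   [M → a]
a+M+M+M => a+a+M+M   [M → a]
a+a+M+M => a+a+a+M   [M → a]
a+a+a+M => a+a+a+a   [M → a]

E => A => A+M => A+M+M => A+M+M+M => M+M+M+M => a+M+M+M => a+a+M+M => a+a+a+M => a+a+a+a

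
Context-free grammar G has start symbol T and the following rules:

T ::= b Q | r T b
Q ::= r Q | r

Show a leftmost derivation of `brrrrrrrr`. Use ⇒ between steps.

T ⇒ bQ   [T ::= b Q]
bQ ⇒ brQ   [Q ::= r Q]
brQ ⇒ brrQ   [Q ::= r Q]
brrQ ⇒ brrrQ   [Q ::= r Q]
brrrQ ⇒ brrrrQ   [Q ::= r Q]
brrrrQ ⇒ brrrrrQ   [Q ::= r Q]
brrrrrQ ⇒ brrrrrrQ   [Q ::= r Q]
brrrrrrQ ⇒ brrrrrrrQ   [Q ::= r Q]
brrrrrrrQ ⇒ brrrrrrrr   [Q ::= r]

T⇒bQ⇒brQ⇒brrQ⇒brrrQ⇒brrrrQ⇒brrrrrQ⇒brrrrrrQ⇒brrrrrrrQ⇒brrrrrrrr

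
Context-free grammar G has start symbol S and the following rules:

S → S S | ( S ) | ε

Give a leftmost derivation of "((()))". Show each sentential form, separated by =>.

S => SS => SSS => (S)SS => (SS)SS => ((S)S)SS => (((S))S)SS => ((())S)SS => ((()))SS => ((()))S => ((()))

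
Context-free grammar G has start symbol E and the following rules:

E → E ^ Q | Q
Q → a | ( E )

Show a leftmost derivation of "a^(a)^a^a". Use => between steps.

E => E^Q => E^Q^Q => E^Q^Q^Q => Q^Q^Q^Q => a^Q^Q^Q => a^(E)^Q^Q => a^(Q)^Q^Q => a^(a)^Q^Q => a^(a)^a^Q => a^(a)^a^a

E => E^Q   [E → E ^ Q]
E^Q => E^Q^Q   [E → E ^ Q]
E^Q^Q => E^Q^Q^Q   [E → E ^ Q]
E^Q^Q^Q => Q^Q^Q^Q   [E → Q]
Q^Q^Q^Q => a^Q^Q^Q   [Q → a]
a^Q^Q^Q => a^(E)^Q^Q   [Q → ( E )]
a^(E)^Q^Q => a^(Q)^Q^Q   [E → Q]
a^(Q)^Q^Q => a^(a)^Q^Q   [Q → a]
a^(a)^Q^Q => a^(a)^a^Q   [Q → a]
a^(a)^a^Q => a^(a)^a^a   [Q → a]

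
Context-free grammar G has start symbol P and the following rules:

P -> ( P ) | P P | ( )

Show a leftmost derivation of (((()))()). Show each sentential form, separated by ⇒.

P ⇒ (P)   [P -> ( P )]
(P) ⇒ (PP)   [P -> P P]
(PP) ⇒ ((P)P)   [P -> ( P )]
((P)P) ⇒ (((P))P)   [P -> ( P )]
(((P))P) ⇒ (((()))P)   [P -> ( )]
(((()))P) ⇒ (((()))())   [P -> ( )]

P ⇒ (P) ⇒ (PP) ⇒ ((P)P) ⇒ (((P))P) ⇒ (((()))P) ⇒ (((()))())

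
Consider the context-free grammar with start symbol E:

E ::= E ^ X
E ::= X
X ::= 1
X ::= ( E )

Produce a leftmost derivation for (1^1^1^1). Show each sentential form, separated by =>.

E => X   [E ::= X]
X => (E)   [X ::= ( E )]
(E) => (E^X)   [E ::= E ^ X]
(E^X) => (E^X^X)   [E ::= E ^ X]
(E^X^X) => (E^X^X^X)   [E ::= E ^ X]
(E^X^X^X) => (X^X^X^X)   [E ::= X]
(X^X^X^X) => (1^X^X^X)   [X ::= 1]
(1^X^X^X) => (1^1^X^X)   [X ::= 1]
(1^1^X^X) => (1^1^1^X)   [X ::= 1]
(1^1^1^X) => (1^1^1^1)   [X ::= 1]

E => X => (E) => (E^X) => (E^X^X) => (E^X^X^X) => (X^X^X^X) => (1^X^X^X) => (1^1^X^X) => (1^1^1^X) => (1^1^1^1)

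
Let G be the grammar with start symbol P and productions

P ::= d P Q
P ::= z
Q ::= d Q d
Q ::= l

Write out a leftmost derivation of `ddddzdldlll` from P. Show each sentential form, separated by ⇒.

P ⇒ dPQ   [P ::= d P Q]
dPQ ⇒ ddPQQ   [P ::= d P Q]
ddPQQ ⇒ dddPQQQ   [P ::= d P Q]
dddPQQQ ⇒ ddddPQQQQ   [P ::= d P Q]
ddddPQQQQ ⇒ ddddzQQQQ   [P ::= z]
ddddzQQQQ ⇒ ddddzdQdQQQ   [Q ::= d Q d]
ddddzdQdQQQ ⇒ ddddzdldQQQ   [Q ::= l]
ddddzdldQQQ ⇒ ddddzdldlQQ   [Q ::= l]
ddddzdldlQQ ⇒ ddddzdldllQ   [Q ::= l]
ddddzdldllQ ⇒ ddddzdldlll   [Q ::= l]

P⇒dPQ⇒ddPQQ⇒dddPQQQ⇒ddddPQQQQ⇒ddddzQQQQ⇒ddddzdQdQQQ⇒ddddzdldQQQ⇒ddddzdldlQQ⇒ddddzdldllQ⇒ddddzdldlll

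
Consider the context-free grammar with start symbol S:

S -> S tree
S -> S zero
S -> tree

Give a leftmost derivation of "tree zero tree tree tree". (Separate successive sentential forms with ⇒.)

S ⇒ S tree   [S -> S tree]
S tree ⇒ S tree tree   [S -> S tree]
S tree tree ⇒ S tree tree tree   [S -> S tree]
S tree tree tree ⇒ S zero tree tree tree   [S -> S zero]
S zero tree tree tree ⇒ tree zero tree tree tree   [S -> tree]

S ⇒ S tree ⇒ S tree tree ⇒ S tree tree tree ⇒ S zero tree tree tree ⇒ tree zero tree tree tree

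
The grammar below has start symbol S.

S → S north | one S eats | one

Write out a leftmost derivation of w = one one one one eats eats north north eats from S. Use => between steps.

S => one S eats   [S → one S eats]
one S eats => one S north eats   [S → S north]
one S north eats => one S north north eats   [S → S north]
one S north north eats => one one S eats north north eats   [S → one S eats]
one one S eats north north eats => one one one S eats eats north north eats   [S → one S eats]
one one one S eats eats north north eats => one one one one eats eats north north eats   [S → one]

S => one S eats => one S north eats => one S north north eats => one one S eats north north eats => one one one S eats eats north north eats => one one one one eats eats north north eats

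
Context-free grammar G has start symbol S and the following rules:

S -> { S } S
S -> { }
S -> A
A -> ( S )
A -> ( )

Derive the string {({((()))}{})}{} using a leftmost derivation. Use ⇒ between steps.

S ⇒ {S}S ⇒ {A}S ⇒ {(S)}S ⇒ {({S}S)}S ⇒ {({A}S)}S ⇒ {({(S)}S)}S ⇒ {({(A)}S)}S ⇒ {({((S))}S)}S ⇒ {({((A))}S)}S ⇒ {({((()))}S)}S ⇒ {({((()))}{})}S ⇒ {({((()))}{})}{}

S ⇒ {S}S   [S -> { S } S]
{S}S ⇒ {A}S   [S -> A]
{A}S ⇒ {(S)}S   [A -> ( S )]
{(S)}S ⇒ {({S}S)}S   [S -> { S } S]
{({S}S)}S ⇒ {({A}S)}S   [S -> A]
{({A}S)}S ⇒ {({(S)}S)}S   [A -> ( S )]
{({(S)}S)}S ⇒ {({(A)}S)}S   [S -> A]
{({(A)}S)}S ⇒ {({((S))}S)}S   [A -> ( S )]
{({((S))}S)}S ⇒ {({((A))}S)}S   [S -> A]
{({((A))}S)}S ⇒ {({((()))}S)}S   [A -> ( )]
{({((()))}S)}S ⇒ {({((()))}{})}S   [S -> { }]
{({((()))}{})}S ⇒ {({((()))}{})}{}   [S -> { }]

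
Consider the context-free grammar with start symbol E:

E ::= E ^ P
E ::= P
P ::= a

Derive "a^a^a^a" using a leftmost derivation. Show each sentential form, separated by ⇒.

E⇒E^P⇒E^P^P⇒E^P^P^P⇒P^P^P^P⇒a^P^P^P⇒a^a^P^P⇒a^a^a^P⇒a^a^a^a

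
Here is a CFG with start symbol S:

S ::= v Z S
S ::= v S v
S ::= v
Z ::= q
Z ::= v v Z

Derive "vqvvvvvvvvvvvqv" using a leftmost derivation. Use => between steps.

S => vZS   [S ::= v Z S]
vZS => vqS   [Z ::= q]
vqS => vqvZS   [S ::= v Z S]
vqvZS => vqvvvZS   [Z ::= v v Z]
vqvvvZS => vqvvvvvZS   [Z ::= v v Z]
vqvvvvvZS => vqvvvvvvvZS   [Z ::= v v Z]
vqvvvvvvvZS => vqvvvvvvvvvZS   [Z ::= v v Z]
vqvvvvvvvvvZS => vqvvvvvvvvvvvZS   [Z ::= v v Z]
vqvvvvvvvvvvvZS => vqvvvvvvvvvvvqS   [Z ::= q]
vqvvvvvvvvvvvqS => vqvvvvvvvvvvvqv   [S ::= v]

S => vZS => vqS => vqvZS => vqvvvZS => vqvvvvvZS => vqvvvvvvvZS => vqvvvvvvvvvZS => vqvvvvvvvvvvvZS => vqvvvvvvvvvvvqS => vqvvvvvvvvvvvqv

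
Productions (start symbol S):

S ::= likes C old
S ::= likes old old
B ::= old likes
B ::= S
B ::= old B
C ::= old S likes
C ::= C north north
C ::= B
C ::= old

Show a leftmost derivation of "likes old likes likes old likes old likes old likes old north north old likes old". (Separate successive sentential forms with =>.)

S => likes C old => likes old S likes old => likes old likes C old likes old => likes old likes C north north old likes old => likes old likes B north north old likes old => likes old likes S north north old likes old => likes old likes likes C old north north old likes old => likes old likes likes old S likes old north north old likes old => likes old likes likes old likes C old likes old north north old likes old => likes old likes likes old likes B old likes old north north old likes old => likes old likes likes old likes old likes old likes old north north old likes old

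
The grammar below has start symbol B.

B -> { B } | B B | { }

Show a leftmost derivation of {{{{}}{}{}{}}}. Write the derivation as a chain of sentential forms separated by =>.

B => {B}   [B -> { B }]
{B} => {{B}}   [B -> { B }]
{{B}} => {{BB}}   [B -> B B]
{{BB}} => {{BBB}}   [B -> B B]
{{BBB}} => {{BBBB}}   [B -> B B]
{{BBBB}} => {{{B}BBB}}   [B -> { B }]
{{{B}BBB}} => {{{{}}BBB}}   [B -> { }]
{{{{}}BBB}} => {{{{}}{}BB}}   [B -> { }]
{{{{}}{}BB}} => {{{{}}{}{}B}}   [B -> { }]
{{{{}}{}{}B}} => {{{{}}{}{}{}}}   [B -> { }]

B => {B} => {{B}} => {{BB}} => {{BBB}} => {{BBBB}} => {{{B}BBB}} => {{{{}}BBB}} => {{{{}}{}BB}} => {{{{}}{}{}B}} => {{{{}}{}{}{}}}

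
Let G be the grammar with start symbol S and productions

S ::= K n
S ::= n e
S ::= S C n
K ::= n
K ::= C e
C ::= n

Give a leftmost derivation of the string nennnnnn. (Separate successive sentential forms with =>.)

S => SCn => SCnCn => SCnCnCn => neCnCnCn => nennCnCn => nennnnCn => nennnnnn

S => SCn   [S ::= S C n]
SCn => SCnCn   [S ::= S C n]
SCnCn => SCnCnCn   [S ::= S C n]
SCnCnCn => neCnCnCn   [S ::= n e]
neCnCnCn => nennCnCn   [C ::= n]
nennCnCn => nennnnCn   [C ::= n]
nennnnCn => nennnnnn   [C ::= n]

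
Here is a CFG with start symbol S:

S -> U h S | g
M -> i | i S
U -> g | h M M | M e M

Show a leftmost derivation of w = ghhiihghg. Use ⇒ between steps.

S ⇒ UhS   [S -> U h S]
UhS ⇒ ghS   [U -> g]
ghS ⇒ ghUhS   [S -> U h S]
ghUhS ⇒ ghhMMhS   [U -> h M M]
ghhMMhS ⇒ ghhiMhS   [M -> i]
ghhiMhS ⇒ ghhiihS   [M -> i]
ghhiihS ⇒ ghhiihUhS   [S -> U h S]
ghhiihUhS ⇒ ghhiihghS   [U -> g]
ghhiihghS ⇒ ghhiihghg   [S -> g]

S⇒UhS⇒ghS⇒ghUhS⇒ghhMMhS⇒ghhiMhS⇒ghhiihS⇒ghhiihUhS⇒ghhiihghS⇒ghhiihghg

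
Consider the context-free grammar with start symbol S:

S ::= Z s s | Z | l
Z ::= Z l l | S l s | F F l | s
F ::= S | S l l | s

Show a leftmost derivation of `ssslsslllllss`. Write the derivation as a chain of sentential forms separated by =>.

S => Zss   [S ::= Z s s]
Zss => Zllss   [Z ::= Z l l]
Zllss => Zllllss   [Z ::= Z l l]
Zllllss => FFlllllss   [Z ::= F F l]
FFlllllss => SFlllllss   [F ::= S]
SFlllllss => ZFlllllss   [S ::= Z]
ZFlllllss => SlsFlllllss   [Z ::= S l s]
SlsFlllllss => ZsslsFlllllss   [S ::= Z s s]
ZsslsFlllllss => ssslsFlllllss   [Z ::= s]
ssslsFlllllss => ssslsslllllss   [F ::= s]

S=>Zss=>Zllss=>Zllllss=>FFlllllss=>SFlllllss=>ZFlllllss=>SlsFlllllss=>ZsslsFlllllss=>ssslsFlllllss=>ssslsslllllss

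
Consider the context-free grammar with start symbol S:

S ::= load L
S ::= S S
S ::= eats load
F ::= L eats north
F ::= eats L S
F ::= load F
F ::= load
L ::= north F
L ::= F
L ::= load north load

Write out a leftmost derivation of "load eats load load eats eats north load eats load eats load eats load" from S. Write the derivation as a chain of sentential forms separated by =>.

S => load L => load F => load eats L S => load eats F S => load eats load F S => load eats load load F S => load eats load load eats L S S => load eats load load eats F S S => load eats load load eats eats L S S S => load eats load load eats eats north F S S S => load eats load load eats eats north load S S S => load eats load load eats eats north load eats load S S => load eats load load eats eats north load eats load eats load S => load eats load load eats eats north load eats load eats load eats load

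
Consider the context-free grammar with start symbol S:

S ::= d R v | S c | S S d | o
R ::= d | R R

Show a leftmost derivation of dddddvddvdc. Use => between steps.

S => Sc   [S ::= S c]
Sc => SSdc   [S ::= S S d]
SSdc => dRvSdc   [S ::= d R v]
dRvSdc => dRRvSdc   [R ::= R R]
dRRvSdc => dRRRvSdc   [R ::= R R]
dRRRvSdc => ddRRvSdc   [R ::= d]
ddRRvSdc => ddRRRvSdc   [R ::= R R]
ddRRRvSdc => dddRRvSdc   [R ::= d]
dddRRvSdc => ddddRvSdc   [R ::= d]
ddddRvSdc => dddddvSdc   [R ::= d]
dddddvSdc => dddddvdRvdc   [S ::= d R v]
dddddvdRvdc => dddddvddvdc   [R ::= d]

S => Sc => SSdc => dRvSdc => dRRvSdc => dRRRvSdc => ddRRvSdc => ddRRRvSdc => dddRRvSdc => ddddRvSdc => dddddvSdc => dddddvdRvdc => dddddvddvdc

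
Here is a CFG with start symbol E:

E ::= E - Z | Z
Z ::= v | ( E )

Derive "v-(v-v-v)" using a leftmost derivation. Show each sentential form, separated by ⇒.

E ⇒ E-Z   [E ::= E - Z]
E-Z ⇒ Z-Z   [E ::= Z]
Z-Z ⇒ v-Z   [Z ::= v]
v-Z ⇒ v-(E)   [Z ::= ( E )]
v-(E) ⇒ v-(E-Z)   [E ::= E - Z]
v-(E-Z) ⇒ v-(E-Z-Z)   [E ::= E - Z]
v-(E-Z-Z) ⇒ v-(Z-Z-Z)   [E ::= Z]
v-(Z-Z-Z) ⇒ v-(v-Z-Z)   [Z ::= v]
v-(v-Z-Z) ⇒ v-(v-v-Z)   [Z ::= v]
v-(v-v-Z) ⇒ v-(v-v-v)   [Z ::= v]

E ⇒ E-Z ⇒ Z-Z ⇒ v-Z ⇒ v-(E) ⇒ v-(E-Z) ⇒ v-(E-Z-Z) ⇒ v-(Z-Z-Z) ⇒ v-(v-Z-Z) ⇒ v-(v-v-Z) ⇒ v-(v-v-v)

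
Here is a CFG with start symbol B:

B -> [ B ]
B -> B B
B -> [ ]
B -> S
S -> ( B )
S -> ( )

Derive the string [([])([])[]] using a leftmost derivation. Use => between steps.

B => [B] => [BB] => [SB] => [(B)B] => [([])B] => [([])BB] => [([])SB] => [([])(B)B] => [([])([])B] => [([])([])[]]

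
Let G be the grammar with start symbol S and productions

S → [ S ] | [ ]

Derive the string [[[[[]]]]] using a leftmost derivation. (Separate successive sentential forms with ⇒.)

S ⇒ [S] ⇒ [[S]] ⇒ [[[S]]] ⇒ [[[[S]]]] ⇒ [[[[[]]]]]

S ⇒ [S]   [S → [ S ]]
[S] ⇒ [[S]]   [S → [ S ]]
[[S]] ⇒ [[[S]]]   [S → [ S ]]
[[[S]]] ⇒ [[[[S]]]]   [S → [ S ]]
[[[[S]]]] ⇒ [[[[[]]]]]   [S → [ ]]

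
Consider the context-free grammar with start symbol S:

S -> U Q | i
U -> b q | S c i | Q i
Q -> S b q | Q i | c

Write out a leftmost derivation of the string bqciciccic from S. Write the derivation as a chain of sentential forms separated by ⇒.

S ⇒ UQ ⇒ SciQ ⇒ UQciQ ⇒ SciQciQ ⇒ UQciQciQ ⇒ bqQciQciQ ⇒ bqQiciQciQ ⇒ bqciciQciQ ⇒ bqcicicciQ ⇒ bqciciccic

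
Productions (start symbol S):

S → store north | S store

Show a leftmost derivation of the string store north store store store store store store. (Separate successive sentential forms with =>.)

S => S store => S store store => S store store store => S store store store store => S store store store store store => S store store store store store store => store north store store store store store store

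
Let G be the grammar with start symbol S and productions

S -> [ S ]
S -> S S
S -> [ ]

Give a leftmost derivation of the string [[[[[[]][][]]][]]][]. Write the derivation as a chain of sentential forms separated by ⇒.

S ⇒ SS ⇒ [S]S ⇒ [[S]]S ⇒ [[SS]]S ⇒ [[[S]S]]S ⇒ [[[[S]]S]]S ⇒ [[[[SS]]S]]S ⇒ [[[[SSS]]S]]S ⇒ [[[[[S]SS]]S]]S ⇒ [[[[[[]]SS]]S]]S ⇒ [[[[[[]][]S]]S]]S ⇒ [[[[[[]][][]]]S]]S ⇒ [[[[[[]][][]]][]]]S ⇒ [[[[[[]][][]]][]]][]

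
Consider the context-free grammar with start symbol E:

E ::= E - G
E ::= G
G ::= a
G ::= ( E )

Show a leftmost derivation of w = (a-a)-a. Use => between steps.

E => E-G => G-G => (E)-G => (E-G)-G => (G-G)-G => (a-G)-G => (a-a)-G => (a-a)-a

E => E-G   [E ::= E - G]
E-G => G-G   [E ::= G]
G-G => (E)-G   [G ::= ( E )]
(E)-G => (E-G)-G   [E ::= E - G]
(E-G)-G => (G-G)-G   [E ::= G]
(G-G)-G => (a-G)-G   [G ::= a]
(a-G)-G => (a-a)-G   [G ::= a]
(a-a)-G => (a-a)-a   [G ::= a]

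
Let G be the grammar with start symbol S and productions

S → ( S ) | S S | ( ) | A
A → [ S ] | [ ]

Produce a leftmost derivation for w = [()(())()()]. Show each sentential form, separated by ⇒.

S ⇒ A ⇒ [S] ⇒ [SS] ⇒ [()S] ⇒ [()SS] ⇒ [()SSS] ⇒ [()(S)SS] ⇒ [()(())SS] ⇒ [()(())()S] ⇒ [()(())()()]

S ⇒ A   [S → A]
A ⇒ [S]   [A → [ S ]]
[S] ⇒ [SS]   [S → S S]
[SS] ⇒ [()S]   [S → ( )]
[()S] ⇒ [()SS]   [S → S S]
[()SS] ⇒ [()SSS]   [S → S S]
[()SSS] ⇒ [()(S)SS]   [S → ( S )]
[()(S)SS] ⇒ [()(())SS]   [S → ( )]
[()(())SS] ⇒ [()(())()S]   [S → ( )]
[()(())()S] ⇒ [()(())()()]   [S → ( )]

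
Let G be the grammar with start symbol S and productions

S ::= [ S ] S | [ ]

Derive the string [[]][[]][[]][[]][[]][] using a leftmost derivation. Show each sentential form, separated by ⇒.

S ⇒ [S]S ⇒ [[]]S ⇒ [[]][S]S ⇒ [[]][[]]S ⇒ [[]][[]][S]S ⇒ [[]][[]][[]]S ⇒ [[]][[]][[]][S]S ⇒ [[]][[]][[]][[]]S ⇒ [[]][[]][[]][[]][S]S ⇒ [[]][[]][[]][[]][[]]S ⇒ [[]][[]][[]][[]][[]][]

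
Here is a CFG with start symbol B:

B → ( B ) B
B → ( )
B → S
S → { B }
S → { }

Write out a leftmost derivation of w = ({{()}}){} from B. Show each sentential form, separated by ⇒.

B ⇒ (B)B ⇒ (S)B ⇒ ({B})B ⇒ ({S})B ⇒ ({{B}})B ⇒ ({{()}})B ⇒ ({{()}})S ⇒ ({{()}}){}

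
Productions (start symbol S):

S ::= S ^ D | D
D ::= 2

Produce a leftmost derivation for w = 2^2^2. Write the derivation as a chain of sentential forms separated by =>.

S => S^D   [S ::= S ^ D]
S^D => S^D^D   [S ::= S ^ D]
S^D^D => D^D^D   [S ::= D]
D^D^D => 2^D^D   [D ::= 2]
2^D^D => 2^2^D   [D ::= 2]
2^2^D => 2^2^2   [D ::= 2]

S => S^D => S^D^D => D^D^D => 2^D^D => 2^2^D => 2^2^2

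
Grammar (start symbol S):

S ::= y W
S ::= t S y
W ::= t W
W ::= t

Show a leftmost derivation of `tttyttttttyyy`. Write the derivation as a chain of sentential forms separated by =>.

S => tSy => ttSyy => tttSyyy => tttyWyyy => tttytWyyy => tttyttWyyy => tttytttWyyy => tttyttttWyyy => tttytttttWyyy => tttyttttttyyy

S => tSy   [S ::= t S y]
tSy => ttSyy   [S ::= t S y]
ttSyy => tttSyyy   [S ::= t S y]
tttSyyy => tttyWyyy   [S ::= y W]
tttyWyyy => tttytWyyy   [W ::= t W]
tttytWyyy => tttyttWyyy   [W ::= t W]
tttyttWyyy => tttytttWyyy   [W ::= t W]
tttytttWyyy => tttyttttWyyy   [W ::= t W]
tttyttttWyyy => tttytttttWyyy   [W ::= t W]
tttytttttWyyy => tttyttttttyyy   [W ::= t]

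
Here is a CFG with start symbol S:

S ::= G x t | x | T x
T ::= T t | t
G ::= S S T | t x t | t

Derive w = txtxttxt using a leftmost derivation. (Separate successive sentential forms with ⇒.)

S ⇒ Gxt   [S ::= G x t]
Gxt ⇒ SSTxt   [G ::= S S T]
SSTxt ⇒ TxSTxt   [S ::= T x]
TxSTxt ⇒ txSTxt   [T ::= t]
txSTxt ⇒ txGxtTxt   [S ::= G x t]
txGxtTxt ⇒ txtxtTxt   [G ::= t]
txtxtTxt ⇒ txtxttxt   [T ::= t]

S⇒Gxt⇒SSTxt⇒TxSTxt⇒txSTxt⇒txGxtTxt⇒txtxtTxt⇒txtxttxt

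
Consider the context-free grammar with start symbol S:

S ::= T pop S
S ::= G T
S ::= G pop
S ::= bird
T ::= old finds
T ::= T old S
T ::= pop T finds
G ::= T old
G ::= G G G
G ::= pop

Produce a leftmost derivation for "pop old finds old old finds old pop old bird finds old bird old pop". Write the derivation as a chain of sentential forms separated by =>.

S => G pop   [S ::= G pop]
G pop => T old pop   [G ::= T old]
T old pop => T old S old pop   [T ::= T old S]
T old S old pop => pop T finds old S old pop   [T ::= pop T finds]
pop T finds old S old pop => pop T old S finds old S old pop   [T ::= T old S]
pop T old S finds old S old pop => pop T old S old S finds old S old pop   [T ::= T old S]
pop T old S old S finds old S old pop => pop old finds old S old S finds old S old pop   [T ::= old finds]
pop old finds old S old S finds old S old pop => pop old finds old G pop old S finds old S old pop   [S ::= G pop]
pop old finds old G pop old S finds old S old pop => pop old finds old T old pop old S finds old S old pop   [G ::= T old]
pop old finds old T old pop old S finds old S old pop => pop old finds old old finds old pop old S finds old S old pop   [T ::= old finds]
pop old finds old old finds old pop old S finds old S old pop => pop old finds old old finds old pop old bird finds old S old pop   [S ::= bird]
pop old finds old old finds old pop old bird finds old S old pop => pop old finds old old finds old pop old bird finds old bird old pop   [S ::= bird]

S => G pop => T old pop => T old S old pop => pop T finds old S old pop => pop T old S finds old S old pop => pop T old S old S finds old S old pop => pop old finds old S old S finds old S old pop => pop old finds old G pop old S finds old S old pop => pop old finds old T old pop old S finds old S old pop => pop old finds old old finds old pop old S finds old S old pop => pop old finds old old finds old pop old bird finds old S old pop => pop old finds old old finds old pop old bird finds old bird old pop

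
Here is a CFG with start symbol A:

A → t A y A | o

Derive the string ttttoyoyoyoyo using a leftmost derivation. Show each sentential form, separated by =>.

A => tAyA => ttAyAyA => tttAyAyAyA => ttttAyAyAyAyA => ttttoyAyAyAyA => ttttoyoyAyAyA => ttttoyoyoyAyA => ttttoyoyoyoyA => ttttoyoyoyoyo

A => tAyA   [A → t A y A]
tAyA => ttAyAyA   [A → t A y A]
ttAyAyA => tttAyAyAyA   [A → t A y A]
tttAyAyAyA => ttttAyAyAyAyA   [A → t A y A]
ttttAyAyAyAyA => ttttoyAyAyAyA   [A → o]
ttttoyAyAyAyA => ttttoyoyAyAyA   [A → o]
ttttoyoyAyAyA => ttttoyoyoyAyA   [A → o]
ttttoyoyoyAyA => ttttoyoyoyoyA   [A → o]
ttttoyoyoyoyA => ttttoyoyoyoyo   [A → o]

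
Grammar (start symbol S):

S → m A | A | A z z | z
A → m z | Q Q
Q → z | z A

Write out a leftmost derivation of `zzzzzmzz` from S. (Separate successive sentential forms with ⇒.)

S ⇒ A ⇒ QQ ⇒ zQ ⇒ zzA ⇒ zzQQ ⇒ zzzQ ⇒ zzzzA ⇒ zzzzQQ ⇒ zzzzzAQ ⇒ zzzzzmzQ ⇒ zzzzzmzz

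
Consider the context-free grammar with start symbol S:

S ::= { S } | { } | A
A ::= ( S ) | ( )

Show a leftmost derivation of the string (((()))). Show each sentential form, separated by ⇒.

S⇒A⇒(S)⇒(A)⇒((S))⇒((A))⇒(((S)))⇒(((A)))⇒(((())))

S ⇒ A   [S ::= A]
A ⇒ (S)   [A ::= ( S )]
(S) ⇒ (A)   [S ::= A]
(A) ⇒ ((S))   [A ::= ( S )]
((S)) ⇒ ((A))   [S ::= A]
((A)) ⇒ (((S)))   [A ::= ( S )]
(((S))) ⇒ (((A)))   [S ::= A]
(((A))) ⇒ (((())))   [A ::= ( )]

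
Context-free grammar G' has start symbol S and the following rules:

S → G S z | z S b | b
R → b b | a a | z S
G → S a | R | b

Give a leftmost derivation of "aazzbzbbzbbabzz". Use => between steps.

S => GSz => RSz => aaSz => aaGSzz => aaSaSzz => aazSbaSzz => aazzSbbaSzz => aazzGSzbbaSzz => aazzbSzbbaSzz => aazzbzSbzbbaSzz => aazzbzbbzbbaSzz => aazzbzbbzbbabzz

S => GSz   [S → G S z]
GSz => RSz   [G → R]
RSz => aaSz   [R → a a]
aaSz => aaGSzz   [S → G S z]
aaGSzz => aaSaSzz   [G → S a]
aaSaSzz => aazSbaSzz   [S → z S b]
aazSbaSzz => aazzSbbaSzz   [S → z S b]
aazzSbbaSzz => aazzGSzbbaSzz   [S → G S z]
aazzGSzbbaSzz => aazzbSzbbaSzz   [G → b]
aazzbSzbbaSzz => aazzbzSbzbbaSzz   [S → z S b]
aazzbzSbzbbaSzz => aazzbzbbzbbaSzz   [S → b]
aazzbzbbzbbaSzz => aazzbzbbzbbabzz   [S → b]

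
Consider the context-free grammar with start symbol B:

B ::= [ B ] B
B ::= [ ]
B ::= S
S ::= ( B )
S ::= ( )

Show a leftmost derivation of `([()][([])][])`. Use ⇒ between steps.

B ⇒ S   [B ::= S]
S ⇒ (B)   [S ::= ( B )]
(B) ⇒ ([B]B)   [B ::= [ B ] B]
([B]B) ⇒ ([S]B)   [B ::= S]
([S]B) ⇒ ([()]B)   [S ::= ( )]
([()]B) ⇒ ([()][B]B)   [B ::= [ B ] B]
([()][B]B) ⇒ ([()][S]B)   [B ::= S]
([()][S]B) ⇒ ([()][(B)]B)   [S ::= ( B )]
([()][(B)]B) ⇒ ([()][([])]B)   [B ::= [ ]]
([()][([])]B) ⇒ ([()][([])][])   [B ::= [ ]]

B⇒S⇒(B)⇒([B]B)⇒([S]B)⇒([()]B)⇒([()][B]B)⇒([()][S]B)⇒([()][(B)]B)⇒([()][([])]B)⇒([()][([])][])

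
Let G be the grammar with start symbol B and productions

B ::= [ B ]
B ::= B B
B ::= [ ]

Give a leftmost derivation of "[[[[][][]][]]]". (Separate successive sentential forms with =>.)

B=>[B]=>[[B]]=>[[BB]]=>[[[B]B]]=>[[[BB]B]]=>[[[BBB]B]]=>[[[[]BB]B]]=>[[[[][]B]B]]=>[[[[][][]]B]]=>[[[[][][]][]]]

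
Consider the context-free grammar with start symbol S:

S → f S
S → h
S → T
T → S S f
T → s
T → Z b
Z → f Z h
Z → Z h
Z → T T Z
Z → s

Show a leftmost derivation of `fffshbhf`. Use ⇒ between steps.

S ⇒ fS   [S → f S]
fS ⇒ fT   [S → T]
fT ⇒ fSSf   [T → S S f]
fSSf ⇒ ffSSf   [S → f S]
ffSSf ⇒ ffTSf   [S → T]
ffTSf ⇒ ffZbSf   [T → Z b]
ffZbSf ⇒ fffZhbSf   [Z → f Z h]
fffZhbSf ⇒ fffshbSf   [Z → s]
fffshbSf ⇒ fffshbhf   [S → h]

S ⇒ fS ⇒ fT ⇒ fSSf ⇒ ffSSf ⇒ ffTSf ⇒ ffZbSf ⇒ fffZhbSf ⇒ fffshbSf ⇒ fffshbhf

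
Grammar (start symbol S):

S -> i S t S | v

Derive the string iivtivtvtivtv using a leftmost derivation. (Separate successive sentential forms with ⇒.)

S ⇒ iStS ⇒ iiStStS ⇒ iivtStS ⇒ iivtiStStS ⇒ iivtivtStS ⇒ iivtivtvtS ⇒ iivtivtvtiStS ⇒ iivtivtvtivtS ⇒ iivtivtvtivtv

S ⇒ iStS   [S -> i S t S]
iStS ⇒ iiStStS   [S -> i S t S]
iiStStS ⇒ iivtStS   [S -> v]
iivtStS ⇒ iivtiStStS   [S -> i S t S]
iivtiStStS ⇒ iivtivtStS   [S -> v]
iivtivtStS ⇒ iivtivtvtS   [S -> v]
iivtivtvtS ⇒ iivtivtvtiStS   [S -> i S t S]
iivtivtvtiStS ⇒ iivtivtvtivtS   [S -> v]
iivtivtvtivtS ⇒ iivtivtvtivtv   [S -> v]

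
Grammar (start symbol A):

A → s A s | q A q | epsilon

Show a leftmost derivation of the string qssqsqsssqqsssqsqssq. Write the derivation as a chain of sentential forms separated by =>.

A=>qAq=>qsAsq=>qssAssq=>qssqAqssq=>qssqsAsqssq=>qssqsqAqsqssq=>qssqsqsAsqsqssq=>qssqsqssAssqsqssq=>qssqsqsssAsssqsqssq=>qssqsqsssqAqsssqsqssq=>qssqsqsssqqsssqsqssq

A => qAq   [A → q A q]
qAq => qsAsq   [A → s A s]
qsAsq => qssAssq   [A → s A s]
qssAssq => qssqAqssq   [A → q A q]
qssqAqssq => qssqsAsqssq   [A → s A s]
qssqsAsqssq => qssqsqAqsqssq   [A → q A q]
qssqsqAqsqssq => qssqsqsAsqsqssq   [A → s A s]
qssqsqsAsqsqssq => qssqsqssAssqsqssq   [A → s A s]
qssqsqssAssqsqssq => qssqsqsssAsssqsqssq   [A → s A s]
qssqsqsssAsssqsqssq => qssqsqsssqAqsssqsqssq   [A → q A q]
qssqsqsssqAqsssqsqssq => qssqsqsssqqsssqsqssq   [A → epsilon]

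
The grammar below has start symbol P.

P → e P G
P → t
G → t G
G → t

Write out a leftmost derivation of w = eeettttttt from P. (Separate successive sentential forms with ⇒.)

P ⇒ ePG   [P → e P G]
ePG ⇒ eePGG   [P → e P G]
eePGG ⇒ eeePGGG   [P → e P G]
eeePGGG ⇒ eeetGGG   [P → t]
eeetGGG ⇒ eeettGGG   [G → t G]
eeettGGG ⇒ eeetttGGG   [G → t G]
eeetttGGG ⇒ eeettttGGG   [G → t G]
eeettttGGG ⇒ eeetttttGG   [G → t]
eeetttttGG ⇒ eeettttttG   [G → t]
eeettttttG ⇒ eeettttttt   [G → t]

P ⇒ ePG ⇒ eePGG ⇒ eeePGGG ⇒ eeetGGG ⇒ eeettGGG ⇒ eeetttGGG ⇒ eeettttGGG ⇒ eeetttttGG ⇒ eeettttttG ⇒ eeettttttt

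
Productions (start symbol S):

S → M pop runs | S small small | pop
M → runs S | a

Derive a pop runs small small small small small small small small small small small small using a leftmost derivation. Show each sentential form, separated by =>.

S => S small small   [S → S small small]
S small small => S small small small small   [S → S small small]
S small small small small => S small small small small small small   [S → S small small]
S small small small small small small => S small small small small small small small small   [S → S small small]
S small small small small small small small small => S small small small small small small small small small small   [S → S small small]
S small small small small small small small small small small => S small small small small small small small small small small small small   [S → S small small]
S small small small small small small small small small small small small => M pop runs small small small small small small small small small small small small   [S → M pop runs]
M pop runs small small small small small small small small small small small small => a pop runs small small small small small small small small small small small small   [M → a]

S => S small small => S small small small small => S small small small small small small => S small small small small small small small small => S small small small small small small small small small small => S small small small small small small small small small small small small => M pop runs small small small small small small small small small small small small => a pop runs small small small small small small small small small small small small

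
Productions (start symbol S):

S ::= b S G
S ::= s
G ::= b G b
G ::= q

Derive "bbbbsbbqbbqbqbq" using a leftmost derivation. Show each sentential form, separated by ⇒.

S ⇒ bSG   [S ::= b S G]
bSG ⇒ bbSGG   [S ::= b S G]
bbSGG ⇒ bbbSGGG   [S ::= b S G]
bbbSGGG ⇒ bbbbSGGGG   [S ::= b S G]
bbbbSGGGG ⇒ bbbbsGGGG   [S ::= s]
bbbbsGGGG ⇒ bbbbsbGbGGG   [G ::= b G b]
bbbbsbGbGGG ⇒ bbbbsbbGbbGGG   [G ::= b G b]
bbbbsbbGbbGGG ⇒ bbbbsbbqbbGGG   [G ::= q]
bbbbsbbqbbGGG ⇒ bbbbsbbqbbqGG   [G ::= q]
bbbbsbbqbbqGG ⇒ bbbbsbbqbbqbGbG   [G ::= b G b]
bbbbsbbqbbqbGbG ⇒ bbbbsbbqbbqbqbG   [G ::= q]
bbbbsbbqbbqbqbG ⇒ bbbbsbbqbbqbqbq   [G ::= q]

S ⇒ bSG ⇒ bbSGG ⇒ bbbSGGG ⇒ bbbbSGGGG ⇒ bbbbsGGGG ⇒ bbbbsbGbGGG ⇒ bbbbsbbGbbGGG ⇒ bbbbsbbqbbGGG ⇒ bbbbsbbqbbqGG ⇒ bbbbsbbqbbqbGbG ⇒ bbbbsbbqbbqbqbG ⇒ bbbbsbbqbbqbqbq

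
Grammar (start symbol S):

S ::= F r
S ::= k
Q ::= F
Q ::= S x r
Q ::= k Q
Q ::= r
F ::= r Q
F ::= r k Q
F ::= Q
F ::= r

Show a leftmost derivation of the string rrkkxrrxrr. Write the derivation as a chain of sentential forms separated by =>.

S => Fr   [S ::= F r]
Fr => rQr   [F ::= r Q]
rQr => rSxrr   [Q ::= S x r]
rSxrr => rFrxrr   [S ::= F r]
rFrxrr => rrkQrxrr   [F ::= r k Q]
rrkQrxrr => rrkSxrrxrr   [Q ::= S x r]
rrkSxrrxrr => rrkkxrrxrr   [S ::= k]

S => Fr => rQr => rSxrr => rFrxrr => rrkQrxrr => rrkSxrrxrr => rrkkxrrxrr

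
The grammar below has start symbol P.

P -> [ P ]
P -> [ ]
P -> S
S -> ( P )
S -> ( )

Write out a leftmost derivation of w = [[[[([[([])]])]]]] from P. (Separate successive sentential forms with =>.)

P => [P] => [[P]] => [[[P]]] => [[[[P]]]] => [[[[S]]]] => [[[[(P)]]]] => [[[[([P])]]]] => [[[[([[P]])]]]] => [[[[([[S]])]]]] => [[[[([[(P)]])]]]] => [[[[([[([])]])]]]]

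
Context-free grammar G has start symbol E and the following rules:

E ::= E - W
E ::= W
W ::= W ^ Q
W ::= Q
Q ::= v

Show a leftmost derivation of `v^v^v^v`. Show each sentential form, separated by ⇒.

E ⇒ W   [E ::= W]
W ⇒ W^Q   [W ::= W ^ Q]
W^Q ⇒ W^Q^Q   [W ::= W ^ Q]
W^Q^Q ⇒ W^Q^Q^Q   [W ::= W ^ Q]
W^Q^Q^Q ⇒ Q^Q^Q^Q   [W ::= Q]
Q^Q^Q^Q ⇒ v^Q^Q^Q   [Q ::= v]
v^Q^Q^Q ⇒ v^v^Q^Q   [Q ::= v]
v^v^Q^Q ⇒ v^v^v^Q   [Q ::= v]
v^v^v^Q ⇒ v^v^v^v   [Q ::= v]

E⇒W⇒W^Q⇒W^Q^Q⇒W^Q^Q^Q⇒Q^Q^Q^Q⇒v^Q^Q^Q⇒v^v^Q^Q⇒v^v^v^Q⇒v^v^v^v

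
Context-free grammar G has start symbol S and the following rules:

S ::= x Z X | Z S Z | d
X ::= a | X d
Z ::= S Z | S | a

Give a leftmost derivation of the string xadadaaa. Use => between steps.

S => xZX => xSX => xZSZX => xaSZX => xaZSZZX => xaSZSZZX => xadZSZZX => xadaSZZX => xadadZZX => xadadaZX => xadadaaX => xadadaaa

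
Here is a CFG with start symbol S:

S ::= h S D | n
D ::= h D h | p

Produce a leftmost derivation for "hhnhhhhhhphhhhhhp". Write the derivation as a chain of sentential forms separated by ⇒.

S ⇒ hSD ⇒ hhSDD ⇒ hhnDD ⇒ hhnhDhD ⇒ hhnhhDhhD ⇒ hhnhhhDhhhD ⇒ hhnhhhhDhhhhD ⇒ hhnhhhhhDhhhhhD ⇒ hhnhhhhhhDhhhhhhD ⇒ hhnhhhhhhphhhhhhD ⇒ hhnhhhhhhphhhhhhp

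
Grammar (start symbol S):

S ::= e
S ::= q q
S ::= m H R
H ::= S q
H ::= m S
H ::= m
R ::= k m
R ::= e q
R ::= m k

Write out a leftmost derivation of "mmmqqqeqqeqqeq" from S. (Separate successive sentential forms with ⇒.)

S ⇒ mHR   [S ::= m H R]
mHR ⇒ mSqR   [H ::= S q]
mSqR ⇒ mmHRqR   [S ::= m H R]
mmHRqR ⇒ mmSqRqR   [H ::= S q]
mmSqRqR ⇒ mmmHRqRqR   [S ::= m H R]
mmmHRqRqR ⇒ mmmSqRqRqR   [H ::= S q]
mmmSqRqRqR ⇒ mmmqqqRqRqR   [S ::= q q]
mmmqqqRqRqR ⇒ mmmqqqeqqRqR   [R ::= e q]
mmmqqqeqqRqR ⇒ mmmqqqeqqeqqR   [R ::= e q]
mmmqqqeqqeqqR ⇒ mmmqqqeqqeqqeq   [R ::= e q]

S ⇒ mHR ⇒ mSqR ⇒ mmHRqR ⇒ mmSqRqR ⇒ mmmHRqRqR ⇒ mmmSqRqRqR ⇒ mmmqqqRqRqR ⇒ mmmqqqeqqRqR ⇒ mmmqqqeqqeqqR ⇒ mmmqqqeqqeqqeq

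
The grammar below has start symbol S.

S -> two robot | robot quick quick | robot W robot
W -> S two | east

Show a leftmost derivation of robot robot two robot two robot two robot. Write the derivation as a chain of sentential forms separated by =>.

S => robot W robot   [S -> robot W robot]
robot W robot => robot S two robot   [W -> S two]
robot S two robot => robot robot W robot two robot   [S -> robot W robot]
robot robot W robot two robot => robot robot S two robot two robot   [W -> S two]
robot robot S two robot two robot => robot robot two robot two robot two robot   [S -> two robot]

S => robot W robot => robot S two robot => robot robot W robot two robot => robot robot S two robot two robot => robot robot two robot two robot two robot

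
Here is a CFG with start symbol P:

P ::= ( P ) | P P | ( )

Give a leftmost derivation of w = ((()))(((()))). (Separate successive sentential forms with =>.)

P => PP => (P)P => ((P))P => ((()))P => ((()))(P) => ((()))((P)) => ((()))(((P))) => ((()))(((())))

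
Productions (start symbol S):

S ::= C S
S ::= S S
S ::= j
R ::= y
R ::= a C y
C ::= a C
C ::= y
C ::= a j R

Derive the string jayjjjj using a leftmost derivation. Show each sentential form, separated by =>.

S => SS => jS => jSS => jCSS => jaCSS => jaySS => jaySSS => jaySSSS => jayjSSS => jayjjSS => jayjjjS => jayjjjj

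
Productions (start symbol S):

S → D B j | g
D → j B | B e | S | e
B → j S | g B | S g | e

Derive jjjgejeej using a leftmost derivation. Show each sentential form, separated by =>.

S => DBj   [S → D B j]
DBj => BeBj   [D → B e]
BeBj => jSeBj   [B → j S]
jSeBj => jDBjeBj   [S → D B j]
jDBjeBj => jjBBjeBj   [D → j B]
jjBBjeBj => jjjSBjeBj   [B → j S]
jjjSBjeBj => jjjgBjeBj   [S → g]
jjjgBjeBj => jjjgejeBj   [B → e]
jjjgejeBj => jjjgejeej   [B → e]

S => DBj => BeBj => jSeBj => jDBjeBj => jjBBjeBj => jjjSBjeBj => jjjgBjeBj => jjjgejeBj => jjjgejeej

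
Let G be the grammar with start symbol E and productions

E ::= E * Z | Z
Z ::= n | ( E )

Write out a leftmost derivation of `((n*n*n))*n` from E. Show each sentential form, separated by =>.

E=>E*Z=>Z*Z=>(E)*Z=>(Z)*Z=>((E))*Z=>((E*Z))*Z=>((E*Z*Z))*Z=>((Z*Z*Z))*Z=>((n*Z*Z))*Z=>((n*n*Z))*Z=>((n*n*n))*Z=>((n*n*n))*n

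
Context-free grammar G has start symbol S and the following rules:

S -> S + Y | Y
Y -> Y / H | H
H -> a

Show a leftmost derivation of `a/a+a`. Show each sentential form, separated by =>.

S => S+Y   [S -> S + Y]
S+Y => Y+Y   [S -> Y]
Y+Y => Y/H+Y   [Y -> Y / H]
Y/H+Y => H/H+Y   [Y -> H]
H/H+Y => a/H+Y   [H -> a]
a/H+Y => a/a+Y   [H -> a]
a/a+Y => a/a+H   [Y -> H]
a/a+H => a/a+a   [H -> a]

S => S+Y => Y+Y => Y/H+Y => H/H+Y => a/H+Y => a/a+Y => a/a+H => a/a+a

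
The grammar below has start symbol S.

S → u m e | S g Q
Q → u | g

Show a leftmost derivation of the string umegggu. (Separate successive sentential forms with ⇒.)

S⇒SgQ⇒SgQgQ⇒umegQgQ⇒umegggQ⇒umegggu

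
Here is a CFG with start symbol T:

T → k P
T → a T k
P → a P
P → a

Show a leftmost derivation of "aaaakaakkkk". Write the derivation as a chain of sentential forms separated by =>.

T => aTk   [T → a T k]
aTk => aaTkk   [T → a T k]
aaTkk => aaaTkkk   [T → a T k]
aaaTkkk => aaaaTkkkk   [T → a T k]
aaaaTkkkk => aaaakPkkkk   [T → k P]
aaaakPkkkk => aaaakaPkkkk   [P → a P]
aaaakaPkkkk => aaaakaakkkk   [P → a]

T => aTk => aaTkk => aaaTkkk => aaaaTkkkk => aaaakPkkkk => aaaakaPkkkk => aaaakaakkkk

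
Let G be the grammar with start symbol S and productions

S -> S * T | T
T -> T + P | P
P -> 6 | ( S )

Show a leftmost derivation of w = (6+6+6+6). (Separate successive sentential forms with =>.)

S=>T=>P=>(S)=>(T)=>(T+P)=>(T+P+P)=>(T+P+P+P)=>(P+P+P+P)=>(6+P+P+P)=>(6+6+P+P)=>(6+6+6+P)=>(6+6+6+6)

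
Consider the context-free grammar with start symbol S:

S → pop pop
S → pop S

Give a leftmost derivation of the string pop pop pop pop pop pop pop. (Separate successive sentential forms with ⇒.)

S ⇒ pop S   [S → pop S]
pop S ⇒ pop pop S   [S → pop S]
pop pop S ⇒ pop pop pop S   [S → pop S]
pop pop pop S ⇒ pop pop pop pop S   [S → pop S]
pop pop pop pop S ⇒ pop pop pop pop pop S   [S → pop S]
pop pop pop pop pop S ⇒ pop pop pop pop pop pop pop   [S → pop pop]

S ⇒ pop S ⇒ pop pop S ⇒ pop pop pop S ⇒ pop pop pop pop S ⇒ pop pop pop pop pop S ⇒ pop pop pop pop pop pop pop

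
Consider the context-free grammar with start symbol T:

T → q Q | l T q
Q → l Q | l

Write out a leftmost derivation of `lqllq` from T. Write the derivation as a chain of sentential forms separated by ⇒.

T ⇒ lTq   [T → l T q]
lTq ⇒ lqQq   [T → q Q]
lqQq ⇒ lqlQq   [Q → l Q]
lqlQq ⇒ lqllq   [Q → l]

T ⇒ lTq ⇒ lqQq ⇒ lqlQq ⇒ lqllq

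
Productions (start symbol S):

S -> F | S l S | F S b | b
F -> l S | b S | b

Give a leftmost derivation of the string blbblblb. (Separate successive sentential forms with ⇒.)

S⇒SlS⇒FlS⇒blS⇒blSlS⇒blFlS⇒blbSlS⇒blbSlSlS⇒blbblSlS⇒blbblblS⇒blbblblb

S ⇒ SlS   [S -> S l S]
SlS ⇒ FlS   [S -> F]
FlS ⇒ blS   [F -> b]
blS ⇒ blSlS   [S -> S l S]
blSlS ⇒ blFlS   [S -> F]
blFlS ⇒ blbSlS   [F -> b S]
blbSlS ⇒ blbSlSlS   [S -> S l S]
blbSlSlS ⇒ blbblSlS   [S -> b]
blbblSlS ⇒ blbblblS   [S -> b]
blbblblS ⇒ blbblblb   [S -> b]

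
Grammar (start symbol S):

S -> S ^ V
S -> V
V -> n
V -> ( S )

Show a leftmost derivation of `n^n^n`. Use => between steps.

S => S^V => S^V^V => V^V^V => n^V^V => n^n^V => n^n^n

S => S^V   [S -> S ^ V]
S^V => S^V^V   [S -> S ^ V]
S^V^V => V^V^V   [S -> V]
V^V^V => n^V^V   [V -> n]
n^V^V => n^n^V   [V -> n]
n^n^V => n^n^n   [V -> n]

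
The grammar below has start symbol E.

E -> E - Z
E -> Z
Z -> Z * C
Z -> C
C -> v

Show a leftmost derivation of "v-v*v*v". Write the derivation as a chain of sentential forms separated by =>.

E => E-Z => Z-Z => C-Z => v-Z => v-Z*C => v-Z*C*C => v-C*C*C => v-v*C*C => v-v*v*C => v-v*v*v

E => E-Z   [E -> E - Z]
E-Z => Z-Z   [E -> Z]
Z-Z => C-Z   [Z -> C]
C-Z => v-Z   [C -> v]
v-Z => v-Z*C   [Z -> Z * C]
v-Z*C => v-Z*C*C   [Z -> Z * C]
v-Z*C*C => v-C*C*C   [Z -> C]
v-C*C*C => v-v*C*C   [C -> v]
v-v*C*C => v-v*v*C   [C -> v]
v-v*v*C => v-v*v*v   [C -> v]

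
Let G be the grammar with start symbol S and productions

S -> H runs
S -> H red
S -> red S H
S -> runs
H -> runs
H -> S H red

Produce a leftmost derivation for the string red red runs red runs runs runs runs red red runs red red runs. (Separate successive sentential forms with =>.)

S => red S H   [S -> red S H]
red S H => red red S H H   [S -> red S H]
red red S H H => red red H red H H   [S -> H red]
red red H red H H => red red runs red H H   [H -> runs]
red red runs red H H => red red runs red S H red H   [H -> S H red]
red red runs red S H red H => red red runs red runs H red H   [S -> runs]
red red runs red runs H red H => red red runs red runs S H red red H   [H -> S H red]
red red runs red runs S H red red H => red red runs red runs H red H red red H   [S -> H red]
red red runs red runs H red H red red H => red red runs red runs S H red red H red red H   [H -> S H red]
red red runs red runs S H red red H red red H => red red runs red runs H runs H red red H red red H   [S -> H runs]
red red runs red runs H runs H red red H red red H => red red runs red runs runs runs H red red H red red H   [H -> runs]
red red runs red runs runs runs H red red H red red H => red red runs red runs runs runs runs red red H red red H   [H -> runs]
red red runs red runs runs runs runs red red H red red H => red red runs red runs runs runs runs red red runs red red H   [H -> runs]
red red runs red runs runs runs runs red red runs red red H => red red runs red runs runs runs runs red red runs red red runs   [H -> runs]

S => red S H => red red S H H => red red H red H H => red red runs red H H => red red runs red S H red H => red red runs red runs H red H => red red runs red runs S H red red H => red red runs red runs H red H red red H => red red runs red runs S H red red H red red H => red red runs red runs H runs H red red H red red H => red red runs red runs runs runs H red red H red red H => red red runs red runs runs runs runs red red H red red H => red red runs red runs runs runs runs red red runs red red H => red red runs red runs runs runs runs red red runs red red runs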